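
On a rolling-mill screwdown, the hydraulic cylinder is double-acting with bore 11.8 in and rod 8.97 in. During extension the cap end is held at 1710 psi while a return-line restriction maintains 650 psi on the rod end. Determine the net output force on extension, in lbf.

F ≈ 1.57e5 lbf

Cap-side area A_cap = π/4 × (11.8 in)² = 109.4 in^2
Rod-side annular area A_ann = π/4 × (11.8² − 8.97²) = 46.16 in^2
Net thrust = P_cap·A_cap − P_rod·A_ann = 1.870e5 lbf − 30010 lbf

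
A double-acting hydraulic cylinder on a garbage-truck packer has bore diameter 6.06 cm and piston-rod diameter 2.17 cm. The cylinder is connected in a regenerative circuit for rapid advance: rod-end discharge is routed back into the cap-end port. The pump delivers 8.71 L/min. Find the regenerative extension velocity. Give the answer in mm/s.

v ≈ 393 mm/s

In regeneration the rod-end outflow joins the pump flow into the cap end, so the net volume the pump must supply per unit advance equals the rod cross-section area.
Rod cross-section A_rod = π/4 × (2.17 cm)² = 3.698 cm^2
v = Q_pump / A_rod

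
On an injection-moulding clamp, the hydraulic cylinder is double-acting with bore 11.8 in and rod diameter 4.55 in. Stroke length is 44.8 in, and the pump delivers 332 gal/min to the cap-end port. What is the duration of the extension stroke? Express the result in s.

t ≈ 3.83 s

Cap-side area A_cap = π/4 × (11.8 in)² = 109.4 in^2
Swept volume V = A × L; t = V / Q = A·L / Q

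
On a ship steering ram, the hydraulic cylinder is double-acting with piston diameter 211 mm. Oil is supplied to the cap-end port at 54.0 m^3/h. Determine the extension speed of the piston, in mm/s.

v ≈ 429 mm/s

Cap-side area A_cap = π/4 × (211 mm)² = 34970 mm^2
v = Q / A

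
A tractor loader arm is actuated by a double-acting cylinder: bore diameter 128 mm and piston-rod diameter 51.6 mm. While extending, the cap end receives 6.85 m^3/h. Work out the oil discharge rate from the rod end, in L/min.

Cap-side area A_cap = π/4 × (128 mm)² = 12870 mm^2
Rod-side annular area A_ann = π/4 × (128² − 51.6²) = 10780 mm^2
Piston speed v = Q_in/A_cap; rod-end outflow Q_out = v × A_ann = Q_in × A_ann/A_cap.

Q_out ≈ 95.6 L/min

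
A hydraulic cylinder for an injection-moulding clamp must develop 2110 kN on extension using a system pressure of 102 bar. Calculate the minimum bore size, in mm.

Extension force acts on the full piston face: F = P × (π/4)D².
D = √(4F / (πP)) = √(4 × 2110 kN / (π × 102 bar))

D ≈ 513 mm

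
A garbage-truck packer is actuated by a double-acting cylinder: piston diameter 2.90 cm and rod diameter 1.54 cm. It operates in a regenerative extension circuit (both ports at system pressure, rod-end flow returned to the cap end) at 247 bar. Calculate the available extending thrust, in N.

F ≈ 4600 N

With equal pressure on both faces, forces on the annular region cancel; the net push is pressure × rod cross-section.
Rod cross-section A_rod = π/4 × (1.54 cm)² = 1.863 cm^2
F = P × A_rod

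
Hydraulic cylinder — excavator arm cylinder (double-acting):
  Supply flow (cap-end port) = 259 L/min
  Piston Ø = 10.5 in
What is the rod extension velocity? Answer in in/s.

v ≈ 3.04 in/s

Cap-side area A_cap = π/4 × (10.5 in)² = 86.59 in^2
v = Q / A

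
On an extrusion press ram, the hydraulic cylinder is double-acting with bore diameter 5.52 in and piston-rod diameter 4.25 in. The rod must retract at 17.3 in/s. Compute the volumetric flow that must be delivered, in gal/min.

Q ≈ 43.8 gal/min

Rod-side annular area A_ann = π/4 × (5.52² − 4.25²) = 9.745 in^2
Q = A × v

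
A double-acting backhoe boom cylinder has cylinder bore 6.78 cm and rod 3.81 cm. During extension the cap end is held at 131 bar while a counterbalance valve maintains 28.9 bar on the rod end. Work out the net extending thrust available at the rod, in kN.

F ≈ 40.2 kN

Cap-side area A_cap = π/4 × (6.78 cm)² = 36.10 cm^2
Rod-side annular area A_ann = π/4 × (6.78² − 3.81²) = 24.70 cm^2
Net thrust = P_cap·A_cap − P_rod·A_ann = 47.30 kN − 7.139 kN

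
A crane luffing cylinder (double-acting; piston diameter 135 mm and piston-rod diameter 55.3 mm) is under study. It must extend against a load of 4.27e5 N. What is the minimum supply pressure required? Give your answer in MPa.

Cap-side area A_cap = π/4 × (135 mm)² = 14310 mm^2
P = F / A = 4.27e5 N / A

P ≈ 29.8 MPa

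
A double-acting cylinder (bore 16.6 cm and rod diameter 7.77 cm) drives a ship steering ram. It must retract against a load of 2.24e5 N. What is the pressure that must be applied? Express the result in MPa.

P ≈ 13.3 MPa

Rod-side annular area A_ann = π/4 × (16.6² − 7.77²) = 169.0 cm^2
Retraction: pressure acts on the annular area.
P = F / A = 2.24e5 N / A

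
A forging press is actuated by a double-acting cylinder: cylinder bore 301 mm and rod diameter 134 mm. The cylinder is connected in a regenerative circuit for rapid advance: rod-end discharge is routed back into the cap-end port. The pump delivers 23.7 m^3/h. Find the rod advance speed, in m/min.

v ≈ 28.0 m/min

In regeneration the rod-end outflow joins the pump flow into the cap end, so the net volume the pump must supply per unit advance equals the rod cross-section area.
Rod cross-section A_rod = π/4 × (134 mm)² = 14100 mm^2
v = Q_pump / A_rod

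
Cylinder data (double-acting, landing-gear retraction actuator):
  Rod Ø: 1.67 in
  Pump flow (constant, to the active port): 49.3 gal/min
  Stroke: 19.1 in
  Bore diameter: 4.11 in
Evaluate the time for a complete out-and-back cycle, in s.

Cap-side area A_cap = π/4 × (4.11 in)² = 13.27 in^2
Rod-side annular area A_ann = π/4 × (4.11² − 1.67²) = 11.08 in^2
t_ext = A_cap·L/Q = 1.335 s
t_ret = A_ann·L/Q = 1.115 s
t_cycle = t_ext + t_ret

t ≈ 2.45 s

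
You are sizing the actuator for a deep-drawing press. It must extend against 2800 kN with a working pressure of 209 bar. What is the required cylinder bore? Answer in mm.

Extension force acts on the full piston face: F = P × (π/4)D².
D = √(4F / (πP)) = √(4 × 2800 kN / (π × 209 bar))

D ≈ 413 mm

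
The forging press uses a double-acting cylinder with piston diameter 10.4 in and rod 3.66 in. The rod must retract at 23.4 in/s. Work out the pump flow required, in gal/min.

Rod-side annular area A_ann = π/4 × (10.4² − 3.66²) = 74.43 in^2
Q = A × v

Q ≈ 452 gal/min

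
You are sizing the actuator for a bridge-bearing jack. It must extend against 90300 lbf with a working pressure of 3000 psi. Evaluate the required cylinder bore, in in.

Extension force acts on the full piston face: F = P × (π/4)D².
D = √(4F / (πP)) = √(4 × 90300 lbf / (π × 3000 psi))

D ≈ 6.19 in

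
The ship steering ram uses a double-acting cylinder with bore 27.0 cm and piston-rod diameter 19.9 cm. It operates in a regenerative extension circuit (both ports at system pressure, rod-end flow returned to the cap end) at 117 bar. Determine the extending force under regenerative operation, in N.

F ≈ 3.64e5 N

With equal pressure on both faces, forces on the annular region cancel; the net push is pressure × rod cross-section.
Rod cross-section A_rod = π/4 × (19.9 cm)² = 311.0 cm^2
F = P × A_rod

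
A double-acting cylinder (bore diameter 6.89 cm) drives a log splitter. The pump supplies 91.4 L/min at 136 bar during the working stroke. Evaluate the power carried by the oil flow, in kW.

W ≈ 20.7 kW

Hydraulic power = P × Q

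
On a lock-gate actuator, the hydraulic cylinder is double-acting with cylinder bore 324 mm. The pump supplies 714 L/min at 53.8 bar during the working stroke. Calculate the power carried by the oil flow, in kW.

Hydraulic power = P × Q

W ≈ 64.0 kW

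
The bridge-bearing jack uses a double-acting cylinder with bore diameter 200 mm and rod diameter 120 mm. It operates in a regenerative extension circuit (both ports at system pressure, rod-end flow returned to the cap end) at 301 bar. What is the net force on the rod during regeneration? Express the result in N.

With equal pressure on both faces, forces on the annular region cancel; the net push is pressure × rod cross-section.
Rod cross-section A_rod = π/4 × (120 mm)² = 11310 mm^2
F = P × A_rod

F ≈ 3.40e5 N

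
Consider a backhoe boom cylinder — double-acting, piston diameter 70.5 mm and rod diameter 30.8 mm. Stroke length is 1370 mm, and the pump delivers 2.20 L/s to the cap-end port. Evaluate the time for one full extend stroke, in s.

Cap-side area A_cap = π/4 × (70.5 mm)² = 3904 mm^2
Swept volume V = A × L; t = V / Q = A·L / Q

t ≈ 2.43 s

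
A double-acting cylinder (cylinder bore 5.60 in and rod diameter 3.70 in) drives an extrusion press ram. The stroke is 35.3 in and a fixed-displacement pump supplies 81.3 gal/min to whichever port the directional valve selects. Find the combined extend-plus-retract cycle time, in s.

Cap-side area A_cap = π/4 × (5.60 in)² = 24.63 in^2
Rod-side annular area A_ann = π/4 × (5.60² − 3.70²) = 13.88 in^2
t_ext = A_cap·L/Q = 2.778 s
t_ret = A_ann·L/Q = 1.565 s
t_cycle = t_ext + t_ret

t ≈ 4.34 s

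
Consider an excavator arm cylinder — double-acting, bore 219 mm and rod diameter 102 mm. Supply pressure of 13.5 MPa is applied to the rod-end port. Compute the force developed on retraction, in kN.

Rod-side annular area A_ann = π/4 × (219² − 102²) = 29500 mm^2
On retraction the pressure acts on the annular area (bore minus rod).
F = P × A_ann

F ≈ 398 kN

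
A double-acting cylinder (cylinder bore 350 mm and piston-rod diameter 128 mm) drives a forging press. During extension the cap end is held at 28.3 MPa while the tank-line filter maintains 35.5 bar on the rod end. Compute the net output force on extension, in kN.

F ≈ 2430 kN

Cap-side area A_cap = π/4 × (350 mm)² = 96210 mm^2
Rod-side annular area A_ann = π/4 × (350² − 128²) = 83340 mm^2
Net thrust = P_cap·A_cap − P_rod·A_ann = 2723 kN − 295.9 kN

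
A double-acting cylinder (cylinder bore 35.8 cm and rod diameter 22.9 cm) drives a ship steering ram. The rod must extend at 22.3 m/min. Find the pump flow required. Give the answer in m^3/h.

Q ≈ 135 m^3/h

Cap-side area A_cap = π/4 × (35.8 cm)² = 1007 cm^2
Q = A × v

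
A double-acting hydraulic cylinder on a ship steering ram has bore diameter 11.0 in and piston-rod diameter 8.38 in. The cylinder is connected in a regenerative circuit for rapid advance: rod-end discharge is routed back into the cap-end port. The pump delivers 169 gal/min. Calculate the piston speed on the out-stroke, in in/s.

In regeneration the rod-end outflow joins the pump flow into the cap end, so the net volume the pump must supply per unit advance equals the rod cross-section area.
Rod cross-section A_rod = π/4 × (8.38 in)² = 55.15 in^2
v = Q_pump / A_rod

v ≈ 11.8 in/s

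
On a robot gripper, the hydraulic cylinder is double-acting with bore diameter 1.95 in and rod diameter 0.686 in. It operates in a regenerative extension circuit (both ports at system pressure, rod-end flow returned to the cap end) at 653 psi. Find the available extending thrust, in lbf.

With equal pressure on both faces, forces on the annular region cancel; the net push is pressure × rod cross-section.
Rod cross-section A_rod = π/4 × (0.686 in)² = 0.3696 in^2
F = P × A_rod

F ≈ 241 lbf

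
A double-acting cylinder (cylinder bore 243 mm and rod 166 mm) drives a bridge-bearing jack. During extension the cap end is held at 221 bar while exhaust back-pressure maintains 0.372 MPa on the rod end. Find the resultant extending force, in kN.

Cap-side area A_cap = π/4 × (243 mm)² = 46380 mm^2
Rod-side annular area A_ann = π/4 × (243² − 166²) = 24730 mm^2
Net thrust = P_cap·A_cap − P_rod·A_ann = 1025 kN − 9.201 kN

F ≈ 1020 kN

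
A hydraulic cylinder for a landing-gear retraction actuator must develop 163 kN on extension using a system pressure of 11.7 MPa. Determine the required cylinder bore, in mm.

D ≈ 133 mm

Extension force acts on the full piston face: F = P × (π/4)D².
D = √(4F / (πP)) = √(4 × 163 kN / (π × 11.7 MPa))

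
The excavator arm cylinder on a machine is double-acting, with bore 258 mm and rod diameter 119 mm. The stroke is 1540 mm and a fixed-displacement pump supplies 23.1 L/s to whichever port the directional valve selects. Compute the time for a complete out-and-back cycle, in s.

t ≈ 6.23 s

Cap-side area A_cap = π/4 × (258 mm)² = 52280 mm^2
Rod-side annular area A_ann = π/4 × (258² − 119²) = 41160 mm^2
t_ext = A_cap·L/Q = 3.485 s
t_ret = A_ann·L/Q = 2.744 s
t_cycle = t_ext + t_ret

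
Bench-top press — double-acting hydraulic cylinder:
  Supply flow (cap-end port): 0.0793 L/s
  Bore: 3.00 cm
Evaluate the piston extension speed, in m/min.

v ≈ 6.73 m/min

Cap-side area A_cap = π/4 × (3.00 cm)² = 7.069 cm^2
v = Q / A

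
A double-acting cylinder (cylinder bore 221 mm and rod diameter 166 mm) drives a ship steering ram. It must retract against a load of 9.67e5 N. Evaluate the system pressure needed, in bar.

P ≈ 578 bar

Rod-side annular area A_ann = π/4 × (221² − 166²) = 16720 mm^2
Retraction: pressure acts on the annular area.
P = F / A = 9.67e5 N / A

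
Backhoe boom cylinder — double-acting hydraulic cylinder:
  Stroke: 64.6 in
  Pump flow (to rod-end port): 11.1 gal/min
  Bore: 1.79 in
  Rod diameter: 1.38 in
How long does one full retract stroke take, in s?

Rod-side annular area A_ann = π/4 × (1.79² − 1.38²) = 1.021 in^2
Swept volume V = A × L; t = V / Q = A·L / Q

t ≈ 1.54 s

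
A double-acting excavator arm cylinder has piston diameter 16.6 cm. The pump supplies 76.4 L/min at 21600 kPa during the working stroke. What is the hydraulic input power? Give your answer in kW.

Hydraulic power = P × Q

W ≈ 27.5 kW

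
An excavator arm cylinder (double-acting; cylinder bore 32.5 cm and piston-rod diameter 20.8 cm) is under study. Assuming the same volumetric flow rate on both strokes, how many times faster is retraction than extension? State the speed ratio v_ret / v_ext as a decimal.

v_ret/v_ext ≈ 1.69

Cap-side area A_cap = π/4 × (32.5 cm)² = 829.6 cm^2
Rod-side annular area A_ann = π/4 × (32.5² − 20.8²) = 489.8 cm^2
For equal Q, v ∝ 1/A, so v_ret/v_ext = A_cap/A_ann.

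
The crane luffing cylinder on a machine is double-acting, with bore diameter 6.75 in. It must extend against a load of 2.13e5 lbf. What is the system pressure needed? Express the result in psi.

Cap-side area A_cap = π/4 × (6.75 in)² = 35.78 in^2
P = F / A = 2.13e5 lbf / A

P ≈ 5950 psi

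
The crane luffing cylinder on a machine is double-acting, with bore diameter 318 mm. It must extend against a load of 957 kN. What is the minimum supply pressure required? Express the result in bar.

Cap-side area A_cap = π/4 × (318 mm)² = 79420 mm^2
P = F / A = 957 kN / A

P ≈ 120 bar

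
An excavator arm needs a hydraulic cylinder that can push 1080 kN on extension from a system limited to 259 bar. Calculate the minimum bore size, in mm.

Extension force acts on the full piston face: F = P × (π/4)D².
D = √(4F / (πP)) = √(4 × 1080 kN / (π × 259 bar))

D ≈ 230 mm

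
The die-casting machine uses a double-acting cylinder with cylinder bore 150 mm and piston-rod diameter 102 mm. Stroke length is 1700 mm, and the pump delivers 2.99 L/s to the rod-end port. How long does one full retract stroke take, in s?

Rod-side annular area A_ann = π/4 × (150² − 102²) = 9500 mm^2
Swept volume V = A × L; t = V / Q = A·L / Q

t ≈ 5.40 s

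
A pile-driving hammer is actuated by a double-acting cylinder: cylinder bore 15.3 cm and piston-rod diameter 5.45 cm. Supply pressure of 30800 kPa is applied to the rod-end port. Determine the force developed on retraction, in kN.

F ≈ 494 kN

Rod-side annular area A_ann = π/4 × (15.3² − 5.45²) = 160.5 cm^2
On retraction the pressure acts on the annular area (bore minus rod).
F = P × A_ann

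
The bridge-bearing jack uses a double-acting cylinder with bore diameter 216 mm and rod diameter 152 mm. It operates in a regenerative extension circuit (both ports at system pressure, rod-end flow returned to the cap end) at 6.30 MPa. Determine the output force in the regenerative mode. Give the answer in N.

F ≈ 1.14e5 N

With equal pressure on both faces, forces on the annular region cancel; the net push is pressure × rod cross-section.
Rod cross-section A_rod = π/4 × (152 mm)² = 18150 mm^2
F = P × A_rod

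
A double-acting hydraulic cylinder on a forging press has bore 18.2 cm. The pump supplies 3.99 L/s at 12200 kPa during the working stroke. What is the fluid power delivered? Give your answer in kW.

W ≈ 48.7 kW

Hydraulic power = P × Q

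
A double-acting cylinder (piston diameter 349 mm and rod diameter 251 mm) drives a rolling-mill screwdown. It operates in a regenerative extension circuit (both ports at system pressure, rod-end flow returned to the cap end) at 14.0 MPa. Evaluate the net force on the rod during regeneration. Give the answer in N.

F ≈ 6.93e5 N

With equal pressure on both faces, forces on the annular region cancel; the net push is pressure × rod cross-section.
Rod cross-section A_rod = π/4 × (251 mm)² = 49480 mm^2
F = P × A_rod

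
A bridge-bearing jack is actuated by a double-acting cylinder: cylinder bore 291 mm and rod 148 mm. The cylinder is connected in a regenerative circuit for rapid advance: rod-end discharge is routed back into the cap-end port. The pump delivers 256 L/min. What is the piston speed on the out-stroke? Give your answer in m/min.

v ≈ 14.9 m/min

In regeneration the rod-end outflow joins the pump flow into the cap end, so the net volume the pump must supply per unit advance equals the rod cross-section area.
Rod cross-section A_rod = π/4 × (148 mm)² = 17200 mm^2
v = Q_pump / A_rod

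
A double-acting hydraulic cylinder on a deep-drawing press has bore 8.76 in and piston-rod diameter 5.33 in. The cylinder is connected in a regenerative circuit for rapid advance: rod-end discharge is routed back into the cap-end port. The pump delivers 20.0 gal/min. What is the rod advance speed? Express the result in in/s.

In regeneration the rod-end outflow joins the pump flow into the cap end, so the net volume the pump must supply per unit advance equals the rod cross-section area.
Rod cross-section A_rod = π/4 × (5.33 in)² = 22.31 in^2
v = Q_pump / A_rod

v ≈ 3.45 in/s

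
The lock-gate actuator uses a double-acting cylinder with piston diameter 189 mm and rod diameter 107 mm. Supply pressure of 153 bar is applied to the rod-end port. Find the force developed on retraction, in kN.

Rod-side annular area A_ann = π/4 × (189² − 107²) = 19060 mm^2
On retraction the pressure acts on the annular area (bore minus rod).
F = P × A_ann

F ≈ 292 kN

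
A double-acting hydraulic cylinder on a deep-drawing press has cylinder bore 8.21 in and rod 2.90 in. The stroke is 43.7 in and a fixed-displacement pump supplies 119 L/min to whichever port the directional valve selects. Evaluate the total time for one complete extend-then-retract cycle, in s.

t ≈ 35.8 s

Cap-side area A_cap = π/4 × (8.21 in)² = 52.94 in^2
Rod-side annular area A_ann = π/4 × (8.21² − 2.90²) = 46.33 in^2
t_ext = A_cap·L/Q = 19.11 s
t_ret = A_ann·L/Q = 16.73 s
t_cycle = t_ext + t_ret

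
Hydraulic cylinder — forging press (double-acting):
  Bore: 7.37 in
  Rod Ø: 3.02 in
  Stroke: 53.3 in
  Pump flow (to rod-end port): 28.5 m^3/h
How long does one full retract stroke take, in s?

t ≈ 3.92 s

Rod-side annular area A_ann = π/4 × (7.37² − 3.02²) = 35.50 in^2
Swept volume V = A × L; t = V / Q = A·L / Q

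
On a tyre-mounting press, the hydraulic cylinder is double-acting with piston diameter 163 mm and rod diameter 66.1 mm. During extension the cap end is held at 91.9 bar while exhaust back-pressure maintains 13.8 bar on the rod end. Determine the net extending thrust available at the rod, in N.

F ≈ 1.68e5 N

Cap-side area A_cap = π/4 × (163 mm)² = 20870 mm^2
Rod-side annular area A_ann = π/4 × (163² − 66.1²) = 17440 mm^2
Net thrust = P_cap·A_cap − P_rod·A_ann = 1.918e5 N − 24060 N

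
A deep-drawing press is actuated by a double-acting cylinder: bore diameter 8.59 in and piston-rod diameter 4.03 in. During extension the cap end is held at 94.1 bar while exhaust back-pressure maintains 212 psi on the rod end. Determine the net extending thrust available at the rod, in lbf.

F ≈ 69500 lbf

Cap-side area A_cap = π/4 × (8.59 in)² = 57.95 in^2
Rod-side annular area A_ann = π/4 × (8.59² − 4.03²) = 45.20 in^2
Net thrust = P_cap·A_cap − P_rod·A_ann = 79090 lbf − 9582 lbf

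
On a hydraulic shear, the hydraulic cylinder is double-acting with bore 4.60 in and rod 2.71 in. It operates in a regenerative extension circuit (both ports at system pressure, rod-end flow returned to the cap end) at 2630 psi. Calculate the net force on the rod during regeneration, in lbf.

F ≈ 15200 lbf

With equal pressure on both faces, forces on the annular region cancel; the net push is pressure × rod cross-section.
Rod cross-section A_rod = π/4 × (2.71 in)² = 5.768 in^2
F = P × A_rod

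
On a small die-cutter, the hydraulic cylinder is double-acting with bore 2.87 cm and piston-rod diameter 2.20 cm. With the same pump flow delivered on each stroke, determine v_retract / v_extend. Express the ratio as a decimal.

v_ret/v_ext ≈ 2.42

Cap-side area A_cap = π/4 × (2.87 cm)² = 6.469 cm^2
Rod-side annular area A_ann = π/4 × (2.87² − 2.20²) = 2.668 cm^2
For equal Q, v ∝ 1/A, so v_ret/v_ext = A_cap/A_ann.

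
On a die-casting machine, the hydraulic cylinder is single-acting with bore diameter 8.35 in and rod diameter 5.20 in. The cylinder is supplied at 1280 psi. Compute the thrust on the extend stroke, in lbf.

Cap-side area A_cap = π/4 × (8.35 in)² = 54.76 in^2
F = P × A_cap = 1280 psi × A_cap

F ≈ 70100 lbf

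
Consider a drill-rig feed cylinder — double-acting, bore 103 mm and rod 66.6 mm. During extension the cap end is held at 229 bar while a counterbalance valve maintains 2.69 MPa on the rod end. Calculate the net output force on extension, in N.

F ≈ 1.78e5 N

Cap-side area A_cap = π/4 × (103 mm)² = 8332 mm^2
Rod-side annular area A_ann = π/4 × (103² − 66.6²) = 4849 mm^2
Net thrust = P_cap·A_cap − P_rod·A_ann = 1.908e5 N − 13040 N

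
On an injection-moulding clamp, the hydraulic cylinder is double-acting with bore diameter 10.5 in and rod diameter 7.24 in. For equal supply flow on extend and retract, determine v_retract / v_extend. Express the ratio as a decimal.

Cap-side area A_cap = π/4 × (10.5 in)² = 86.59 in^2
Rod-side annular area A_ann = π/4 × (10.5² − 7.24²) = 45.42 in^2
For equal Q, v ∝ 1/A, so v_ret/v_ext = A_cap/A_ann.

v_ret/v_ext ≈ 1.91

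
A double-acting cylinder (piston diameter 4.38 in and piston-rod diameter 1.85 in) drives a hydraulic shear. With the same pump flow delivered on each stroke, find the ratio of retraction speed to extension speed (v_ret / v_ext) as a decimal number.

v_ret/v_ext ≈ 1.22

Cap-side area A_cap = π/4 × (4.38 in)² = 15.07 in^2
Rod-side annular area A_ann = π/4 × (4.38² − 1.85²) = 12.38 in^2
For equal Q, v ∝ 1/A, so v_ret/v_ext = A_cap/A_ann.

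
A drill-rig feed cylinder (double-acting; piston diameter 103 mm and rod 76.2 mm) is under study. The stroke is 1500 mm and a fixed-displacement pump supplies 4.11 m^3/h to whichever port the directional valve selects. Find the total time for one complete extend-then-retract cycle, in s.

t ≈ 15.9 s

Cap-side area A_cap = π/4 × (103 mm)² = 8332 mm^2
Rod-side annular area A_ann = π/4 × (103² − 76.2²) = 3772 mm^2
t_ext = A_cap·L/Q = 10.95 s
t_ret = A_ann·L/Q = 4.956 s
t_cycle = t_ext + t_ret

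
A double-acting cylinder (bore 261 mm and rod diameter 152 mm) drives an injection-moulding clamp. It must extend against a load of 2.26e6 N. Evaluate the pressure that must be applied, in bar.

P ≈ 422 bar

Cap-side area A_cap = π/4 × (261 mm)² = 53500 mm^2
P = F / A = 2.26e6 N / A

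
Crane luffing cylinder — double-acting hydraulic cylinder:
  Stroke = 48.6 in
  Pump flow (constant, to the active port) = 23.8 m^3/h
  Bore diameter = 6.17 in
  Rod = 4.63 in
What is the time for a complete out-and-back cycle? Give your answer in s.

Cap-side area A_cap = π/4 × (6.17 in)² = 29.90 in^2
Rod-side annular area A_ann = π/4 × (6.17² − 4.63²) = 13.06 in^2
t_ext = A_cap·L/Q = 3.602 s
t_ret = A_ann·L/Q = 1.574 s
t_cycle = t_ext + t_ret

t ≈ 5.18 s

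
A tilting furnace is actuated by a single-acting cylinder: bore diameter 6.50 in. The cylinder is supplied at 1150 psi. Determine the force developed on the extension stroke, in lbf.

F ≈ 38200 lbf

Cap-side area A_cap = π/4 × (6.50 in)² = 33.18 in^2
F = P × A_cap = 1150 psi × A_cap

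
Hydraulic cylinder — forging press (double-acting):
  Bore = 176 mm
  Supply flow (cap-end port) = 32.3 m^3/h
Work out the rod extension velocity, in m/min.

v ≈ 22.1 m/min

Cap-side area A_cap = π/4 × (176 mm)² = 24330 mm^2
v = Q / A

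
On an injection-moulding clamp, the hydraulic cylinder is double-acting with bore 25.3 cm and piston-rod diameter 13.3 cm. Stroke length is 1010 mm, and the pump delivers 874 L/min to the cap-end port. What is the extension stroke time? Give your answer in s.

Cap-side area A_cap = π/4 × (25.3 cm)² = 502.7 cm^2
Swept volume V = A × L; t = V / Q = A·L / Q

t ≈ 3.49 s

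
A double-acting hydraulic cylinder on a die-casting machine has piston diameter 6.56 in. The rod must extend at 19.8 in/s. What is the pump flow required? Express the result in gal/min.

Cap-side area A_cap = π/4 × (6.56 in)² = 33.80 in^2
Q = A × v

Q ≈ 174 gal/min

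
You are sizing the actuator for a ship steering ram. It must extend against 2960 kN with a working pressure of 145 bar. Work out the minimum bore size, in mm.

Extension force acts on the full piston face: F = P × (π/4)D².
D = √(4F / (πP)) = √(4 × 2960 kN / (π × 145 bar))

D ≈ 510 mm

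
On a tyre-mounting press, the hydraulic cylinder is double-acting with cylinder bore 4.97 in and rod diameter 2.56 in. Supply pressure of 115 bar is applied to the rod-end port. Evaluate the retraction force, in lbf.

F ≈ 23800 lbf

Rod-side annular area A_ann = π/4 × (4.97² − 2.56²) = 14.25 in^2
On retraction the pressure acts on the annular area (bore minus rod).
F = P × A_ann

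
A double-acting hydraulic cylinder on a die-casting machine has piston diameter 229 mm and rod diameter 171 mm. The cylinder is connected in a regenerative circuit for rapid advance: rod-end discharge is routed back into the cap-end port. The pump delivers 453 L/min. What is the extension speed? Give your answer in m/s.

v ≈ 0.329 m/s

In regeneration the rod-end outflow joins the pump flow into the cap end, so the net volume the pump must supply per unit advance equals the rod cross-section area.
Rod cross-section A_rod = π/4 × (171 mm)² = 22970 mm^2
v = Q_pump / A_rod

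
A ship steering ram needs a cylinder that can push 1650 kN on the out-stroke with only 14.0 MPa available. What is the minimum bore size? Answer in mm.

Extension force acts on the full piston face: F = P × (π/4)D².
D = √(4F / (πP)) = √(4 × 1650 kN / (π × 14.0 MPa))

D ≈ 387 mm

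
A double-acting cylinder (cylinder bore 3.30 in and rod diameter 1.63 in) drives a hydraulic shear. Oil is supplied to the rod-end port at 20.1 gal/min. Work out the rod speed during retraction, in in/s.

v ≈ 12.0 in/s

Rod-side annular area A_ann = π/4 × (3.30² − 1.63²) = 6.466 in^2
Flow into the rod-end port fills the annular volume.
v = Q / A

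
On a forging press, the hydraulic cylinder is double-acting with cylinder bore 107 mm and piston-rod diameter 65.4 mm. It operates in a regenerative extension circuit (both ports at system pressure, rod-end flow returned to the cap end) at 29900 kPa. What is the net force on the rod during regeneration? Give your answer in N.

With equal pressure on both faces, forces on the annular region cancel; the net push is pressure × rod cross-section.
Rod cross-section A_rod = π/4 × (65.4 mm)² = 3359 mm^2
F = P × A_rod

F ≈ 1.00e5 N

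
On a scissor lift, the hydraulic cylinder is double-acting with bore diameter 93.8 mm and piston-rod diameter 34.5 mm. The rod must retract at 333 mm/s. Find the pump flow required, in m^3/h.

Rod-side annular area A_ann = π/4 × (93.8² − 34.5²) = 5975 mm^2
Q = A × v

Q ≈ 7.16 m^3/h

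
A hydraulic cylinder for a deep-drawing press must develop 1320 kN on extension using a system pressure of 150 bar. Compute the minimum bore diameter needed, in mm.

D ≈ 335 mm

Extension force acts on the full piston face: F = P × (π/4)D².
D = √(4F / (πP)) = √(4 × 1320 kN / (π × 150 bar))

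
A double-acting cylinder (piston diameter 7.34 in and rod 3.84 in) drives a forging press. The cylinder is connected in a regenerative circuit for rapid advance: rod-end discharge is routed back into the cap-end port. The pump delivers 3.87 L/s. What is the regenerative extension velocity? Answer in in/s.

In regeneration the rod-end outflow joins the pump flow into the cap end, so the net volume the pump must supply per unit advance equals the rod cross-section area.
Rod cross-section A_rod = π/4 × (3.84 in)² = 11.58 in^2
v = Q_pump / A_rod

v ≈ 20.4 in/s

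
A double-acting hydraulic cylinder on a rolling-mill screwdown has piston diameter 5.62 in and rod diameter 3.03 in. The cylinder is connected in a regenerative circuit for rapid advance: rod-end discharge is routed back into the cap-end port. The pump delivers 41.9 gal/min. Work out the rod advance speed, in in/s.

In regeneration the rod-end outflow joins the pump flow into the cap end, so the net volume the pump must supply per unit advance equals the rod cross-section area.
Rod cross-section A_rod = π/4 × (3.03 in)² = 7.211 in^2
v = Q_pump / A_rod

v ≈ 22.4 in/s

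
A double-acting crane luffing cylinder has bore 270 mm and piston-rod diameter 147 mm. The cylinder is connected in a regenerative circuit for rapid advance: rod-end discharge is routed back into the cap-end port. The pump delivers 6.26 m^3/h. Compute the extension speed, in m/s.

In regeneration the rod-end outflow joins the pump flow into the cap end, so the net volume the pump must supply per unit advance equals the rod cross-section area.
Rod cross-section A_rod = π/4 × (147 mm)² = 16970 mm^2
v = Q_pump / A_rod

v ≈ 0.102 m/s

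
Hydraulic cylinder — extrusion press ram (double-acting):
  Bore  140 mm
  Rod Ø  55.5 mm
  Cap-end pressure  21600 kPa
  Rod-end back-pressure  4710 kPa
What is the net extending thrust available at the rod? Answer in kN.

F ≈ 271 kN

Cap-side area A_cap = π/4 × (140 mm)² = 15390 mm^2
Rod-side annular area A_ann = π/4 × (140² − 55.5²) = 12970 mm^2
Net thrust = P_cap·A_cap − P_rod·A_ann = 332.5 kN − 61.11 kN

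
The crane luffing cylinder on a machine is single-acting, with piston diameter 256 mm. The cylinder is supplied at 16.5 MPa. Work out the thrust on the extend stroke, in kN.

Cap-side area A_cap = π/4 × (256 mm)² = 51470 mm^2
F = P × A_cap = 16.5 MPa × A_cap

F ≈ 849 kN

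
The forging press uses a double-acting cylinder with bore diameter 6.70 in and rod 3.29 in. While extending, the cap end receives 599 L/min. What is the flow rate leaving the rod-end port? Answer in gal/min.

Q_out ≈ 120 gal/min

Cap-side area A_cap = π/4 × (6.70 in)² = 35.26 in^2
Rod-side annular area A_ann = π/4 × (6.70² − 3.29²) = 26.76 in^2
Piston speed v = Q_in/A_cap; rod-end outflow Q_out = v × A_ann = Q_in × A_ann/A_cap.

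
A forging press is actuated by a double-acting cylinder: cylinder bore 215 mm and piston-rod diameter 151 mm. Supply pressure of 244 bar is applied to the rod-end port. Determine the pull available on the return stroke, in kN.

F ≈ 449 kN

Rod-side annular area A_ann = π/4 × (215² − 151²) = 18400 mm^2
On retraction the pressure acts on the annular area (bore minus rod).
F = P × A_ann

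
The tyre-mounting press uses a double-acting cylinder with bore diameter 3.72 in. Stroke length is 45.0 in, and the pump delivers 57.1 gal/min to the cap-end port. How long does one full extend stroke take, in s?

Cap-side area A_cap = π/4 × (3.72 in)² = 10.87 in^2
Swept volume V = A × L; t = V / Q = A·L / Q

t ≈ 2.22 s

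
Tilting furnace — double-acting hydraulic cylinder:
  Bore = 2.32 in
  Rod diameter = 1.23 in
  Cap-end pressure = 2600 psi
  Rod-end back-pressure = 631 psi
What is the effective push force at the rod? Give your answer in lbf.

F ≈ 9070 lbf

Cap-side area A_cap = π/4 × (2.32 in)² = 4.227 in^2
Rod-side annular area A_ann = π/4 × (2.32² − 1.23²) = 3.039 in^2
Net thrust = P_cap·A_cap − P_rod·A_ann = 10990 lbf − 1918 lbf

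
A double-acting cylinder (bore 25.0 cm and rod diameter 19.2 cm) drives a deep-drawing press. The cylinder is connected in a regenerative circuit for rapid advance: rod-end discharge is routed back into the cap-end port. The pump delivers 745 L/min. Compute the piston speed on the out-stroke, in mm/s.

In regeneration the rod-end outflow joins the pump flow into the cap end, so the net volume the pump must supply per unit advance equals the rod cross-section area.
Rod cross-section A_rod = π/4 × (19.2 cm)² = 289.5 cm^2
v = Q_pump / A_rod

v ≈ 429 mm/s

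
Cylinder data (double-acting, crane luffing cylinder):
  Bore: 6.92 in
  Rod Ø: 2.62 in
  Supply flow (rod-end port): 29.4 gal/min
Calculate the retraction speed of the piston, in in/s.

Rod-side annular area A_ann = π/4 × (6.92² − 2.62²) = 32.22 in^2
Flow into the rod-end port fills the annular volume.
v = Q / A

v ≈ 3.51 in/s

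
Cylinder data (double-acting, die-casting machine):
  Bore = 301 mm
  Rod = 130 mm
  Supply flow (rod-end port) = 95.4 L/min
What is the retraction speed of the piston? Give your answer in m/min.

Rod-side annular area A_ann = π/4 × (301² − 130²) = 57880 mm^2
Flow into the rod-end port fills the annular volume.
v = Q / A

v ≈ 1.65 m/min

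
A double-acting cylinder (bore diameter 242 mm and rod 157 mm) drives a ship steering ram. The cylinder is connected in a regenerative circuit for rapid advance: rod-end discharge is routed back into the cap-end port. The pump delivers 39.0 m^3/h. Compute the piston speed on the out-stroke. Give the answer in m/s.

v ≈ 0.560 m/s

In regeneration the rod-end outflow joins the pump flow into the cap end, so the net volume the pump must supply per unit advance equals the rod cross-section area.
Rod cross-section A_rod = π/4 × (157 mm)² = 19360 mm^2
v = Q_pump / A_rod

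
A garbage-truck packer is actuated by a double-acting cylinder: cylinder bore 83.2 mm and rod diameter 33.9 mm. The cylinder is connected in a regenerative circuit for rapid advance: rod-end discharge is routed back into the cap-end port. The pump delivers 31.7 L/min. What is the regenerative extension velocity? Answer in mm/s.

In regeneration the rod-end outflow joins the pump flow into the cap end, so the net volume the pump must supply per unit advance equals the rod cross-section area.
Rod cross-section A_rod = π/4 × (33.9 mm)² = 902.6 mm^2
v = Q_pump / A_rod

v ≈ 585 mm/s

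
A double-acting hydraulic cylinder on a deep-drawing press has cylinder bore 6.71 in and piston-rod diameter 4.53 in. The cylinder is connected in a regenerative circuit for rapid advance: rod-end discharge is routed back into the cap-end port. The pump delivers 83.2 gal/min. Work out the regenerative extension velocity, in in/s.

In regeneration the rod-end outflow joins the pump flow into the cap end, so the net volume the pump must supply per unit advance equals the rod cross-section area.
Rod cross-section A_rod = π/4 × (4.53 in)² = 16.12 in^2
v = Q_pump / A_rod

v ≈ 19.9 in/s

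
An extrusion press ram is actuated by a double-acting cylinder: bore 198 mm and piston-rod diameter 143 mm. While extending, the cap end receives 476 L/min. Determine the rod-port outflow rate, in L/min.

Q_out ≈ 228 L/min

Cap-side area A_cap = π/4 × (198 mm)² = 30790 mm^2
Rod-side annular area A_ann = π/4 × (198² − 143²) = 14730 mm^2
Piston speed v = Q_in/A_cap; rod-end outflow Q_out = v × A_ann = Q_in × A_ann/A_cap.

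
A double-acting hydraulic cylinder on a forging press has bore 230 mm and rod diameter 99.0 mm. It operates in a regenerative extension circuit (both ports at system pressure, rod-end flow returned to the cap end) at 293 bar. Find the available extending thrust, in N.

F ≈ 2.26e5 N

With equal pressure on both faces, forces on the annular region cancel; the net push is pressure × rod cross-section.
Rod cross-section A_rod = π/4 × (99.0 mm)² = 7698 mm^2
F = P × A_rod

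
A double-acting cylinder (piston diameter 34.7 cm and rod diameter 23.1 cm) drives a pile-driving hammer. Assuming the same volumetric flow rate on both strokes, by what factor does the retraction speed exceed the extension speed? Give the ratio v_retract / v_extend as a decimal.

v_ret/v_ext ≈ 1.80

Cap-side area A_cap = π/4 × (34.7 cm)² = 945.7 cm^2
Rod-side annular area A_ann = π/4 × (34.7² − 23.1²) = 526.6 cm^2
For equal Q, v ∝ 1/A, so v_ret/v_ext = A_cap/A_ann.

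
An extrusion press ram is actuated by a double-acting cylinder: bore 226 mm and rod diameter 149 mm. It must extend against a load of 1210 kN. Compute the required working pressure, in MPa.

P ≈ 30.2 MPa

Cap-side area A_cap = π/4 × (226 mm)² = 40110 mm^2
P = F / A = 1210 kN / A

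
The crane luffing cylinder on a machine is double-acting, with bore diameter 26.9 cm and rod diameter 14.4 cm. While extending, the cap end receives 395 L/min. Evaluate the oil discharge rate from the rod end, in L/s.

Cap-side area A_cap = π/4 × (26.9 cm)² = 568.3 cm^2
Rod-side annular area A_ann = π/4 × (26.9² − 14.4²) = 405.5 cm^2
Piston speed v = Q_in/A_cap; rod-end outflow Q_out = v × A_ann = Q_in × A_ann/A_cap.

Q_out ≈ 4.70 L/s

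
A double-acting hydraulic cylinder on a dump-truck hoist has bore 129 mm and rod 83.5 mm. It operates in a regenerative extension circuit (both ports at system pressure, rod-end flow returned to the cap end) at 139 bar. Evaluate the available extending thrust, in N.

With equal pressure on both faces, forces on the annular region cancel; the net push is pressure × rod cross-section.
Rod cross-section A_rod = π/4 × (83.5 mm)² = 5476 mm^2
F = P × A_rod

F ≈ 76100 N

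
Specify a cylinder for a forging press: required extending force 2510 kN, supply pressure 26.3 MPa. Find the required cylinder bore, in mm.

Extension force acts on the full piston face: F = P × (π/4)D².
D = √(4F / (πP)) = √(4 × 2510 kN / (π × 26.3 MPa))

D ≈ 349 mm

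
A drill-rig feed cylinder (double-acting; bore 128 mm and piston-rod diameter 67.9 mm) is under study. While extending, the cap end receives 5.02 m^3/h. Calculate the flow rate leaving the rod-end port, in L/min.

Cap-side area A_cap = π/4 × (128 mm)² = 12870 mm^2
Rod-side annular area A_ann = π/4 × (128² − 67.9²) = 9247 mm^2
Piston speed v = Q_in/A_cap; rod-end outflow Q_out = v × A_ann = Q_in × A_ann/A_cap.

Q_out ≈ 60.1 L/min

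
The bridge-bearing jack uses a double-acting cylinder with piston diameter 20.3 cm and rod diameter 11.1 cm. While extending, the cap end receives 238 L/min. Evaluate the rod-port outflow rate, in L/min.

Q_out ≈ 167 L/min

Cap-side area A_cap = π/4 × (20.3 cm)² = 323.7 cm^2
Rod-side annular area A_ann = π/4 × (20.3² − 11.1²) = 226.9 cm^2
Piston speed v = Q_in/A_cap; rod-end outflow Q_out = v × A_ann = Q_in × A_ann/A_cap.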